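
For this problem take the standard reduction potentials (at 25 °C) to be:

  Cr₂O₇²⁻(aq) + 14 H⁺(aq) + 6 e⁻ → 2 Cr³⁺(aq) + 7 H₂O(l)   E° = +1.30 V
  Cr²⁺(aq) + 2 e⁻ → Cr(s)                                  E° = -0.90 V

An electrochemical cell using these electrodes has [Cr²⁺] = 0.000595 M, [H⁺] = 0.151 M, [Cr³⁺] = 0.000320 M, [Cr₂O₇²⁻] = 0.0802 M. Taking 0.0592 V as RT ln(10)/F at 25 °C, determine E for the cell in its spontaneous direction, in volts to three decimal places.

+2.240 V

Cr₂O₇²⁻/Cr³⁺ is the cathode (higher E°), Cr²⁺/Cr the anode: E°cell = +1.30 − (-0.90) = +2.20 V, n = 6.
Overall: Cr₂O₇²⁻(aq) + 14 H⁺(aq) + 3 Cr(s) → 2 Cr³⁺(aq) + 7 H₂O(l) + 3 Cr²⁺(aq)
Q = [Cr³⁺]^2·[Cr²⁺]^3 / ([Cr₂O₇²⁻]·[H⁺]^14); log Q = -4.076.
E = E° − (0.0592/n) log Q = +2.20 − (0.0592/6)(-4.076) = +2.240 V.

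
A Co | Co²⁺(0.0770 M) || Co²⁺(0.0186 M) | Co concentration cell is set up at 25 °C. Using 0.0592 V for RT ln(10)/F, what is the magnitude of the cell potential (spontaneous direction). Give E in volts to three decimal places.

+0.018 V

For a concentration cell E°cell = 0. The 0.0770 M side is the cathode (reduction is favoured where [Co²⁺] is higher).
With n = 2, E = −(0.0592/2) log([Co²⁺]ₐₙ/[Co²⁺]꜀ₐₜ) = −(0.0592/2) log(0.0186/0.077) = −(0.0592/2)(-0.617) = +0.018 V.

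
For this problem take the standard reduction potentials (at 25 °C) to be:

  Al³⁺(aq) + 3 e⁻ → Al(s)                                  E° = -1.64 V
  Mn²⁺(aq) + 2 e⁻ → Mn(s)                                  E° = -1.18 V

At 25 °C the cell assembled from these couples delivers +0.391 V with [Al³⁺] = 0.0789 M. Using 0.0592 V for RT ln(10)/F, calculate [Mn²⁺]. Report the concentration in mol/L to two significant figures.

0.00086 M

Mn²⁺/Mn is the cathode, Al³⁺/Al the anode: E°cell = +0.46 V, n = 6.
Overall reaction: 3 Mn²⁺(aq) + 2 Al(s) → 3 Mn(s) + 2 Al³⁺(aq); Q = [Al³⁺]^2/[Mn²⁺]^3.
From E = E° − (0.0592/n) log Q: log Q = (E° − E)·n/0.0592 = (+0.46 − (+0.391))·6/0.0592 = 6.9932.
So 3·log[Mn²⁺] = 2·log(0.0789) − log Q = -2.2058 − (6.9932) = -9.1990; log[Mn²⁺] = -9.1990 / 3 = -3.0663; [Mn²⁺] = 10^(-3.0663) ≈ 0.00086 M.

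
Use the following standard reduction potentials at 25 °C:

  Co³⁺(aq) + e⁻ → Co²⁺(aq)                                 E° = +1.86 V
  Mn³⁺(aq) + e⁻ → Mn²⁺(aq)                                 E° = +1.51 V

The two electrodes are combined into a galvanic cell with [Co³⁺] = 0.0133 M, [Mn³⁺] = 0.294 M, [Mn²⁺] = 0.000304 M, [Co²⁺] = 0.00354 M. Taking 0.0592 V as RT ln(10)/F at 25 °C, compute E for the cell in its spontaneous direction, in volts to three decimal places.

Co³⁺/Co²⁺ is the cathode (higher E°), Mn³⁺/Mn²⁺ the anode: E°cell = +1.86 − (+1.51) = +0.35 V, n = 1.
Overall: Co³⁺(aq) + Mn²⁺(aq) → Co²⁺(aq) + Mn³⁺(aq)
Q = [Co²⁺]·[Mn³⁺] / ([Co³⁺]·[Mn²⁺]); log Q = 2.411.
E = E° − (0.0592/n) log Q = +0.35 − (0.0592/1)(2.411) = +0.207 V.

+0.207 V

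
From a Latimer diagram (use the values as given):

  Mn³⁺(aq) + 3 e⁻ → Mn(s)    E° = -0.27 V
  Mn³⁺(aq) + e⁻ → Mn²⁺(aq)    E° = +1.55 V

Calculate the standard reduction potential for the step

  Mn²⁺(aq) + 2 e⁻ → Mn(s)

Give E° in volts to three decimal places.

-1.180 V

Sequential free energies add, so n₃E°₃ = n₁E°₁ + n₂E°₂.
With n₃ = 3, and the known step contributing 1×(+1.55) V, the unknown satisfies 2·E° = 3×(-0.27) − 1×(+1.55) = -2.360.
E° = -2.360 / 2 = -1.180 V.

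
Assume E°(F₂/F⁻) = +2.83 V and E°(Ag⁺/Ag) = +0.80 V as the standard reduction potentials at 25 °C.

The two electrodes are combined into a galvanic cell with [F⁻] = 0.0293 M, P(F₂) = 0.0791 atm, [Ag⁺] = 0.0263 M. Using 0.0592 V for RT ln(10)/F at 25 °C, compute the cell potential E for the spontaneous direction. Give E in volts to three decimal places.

F₂/F⁻ is the cathode (higher E°), Ag⁺/Ag the anode: E°cell = +2.83 − (+0.80) = +2.03 V, n = 2.
Overall: F₂(g) + 2 Ag(s) → 2 F⁻(aq) + 2 Ag⁺(aq)
Q = [F⁻]^2·[Ag⁺]^2 / (P(F₂)); log Q = -5.125.
E = E° − (0.0592/n) log Q = +2.03 − (0.0592/2)(-5.125) = +2.182 V.

+2.182 V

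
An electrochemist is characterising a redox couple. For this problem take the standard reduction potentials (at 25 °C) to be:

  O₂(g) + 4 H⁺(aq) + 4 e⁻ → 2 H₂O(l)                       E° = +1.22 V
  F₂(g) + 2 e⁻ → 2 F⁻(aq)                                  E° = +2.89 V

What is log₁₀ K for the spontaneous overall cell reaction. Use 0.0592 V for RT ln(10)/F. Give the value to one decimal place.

Cathode: F₂/F⁻; anode: O₂/H₂O. E°cell = +1.67 V, n = 4.
log K = nE°cell / 0.0592 = (4)(+1.67) / 0.0592 = 112.8.

112.8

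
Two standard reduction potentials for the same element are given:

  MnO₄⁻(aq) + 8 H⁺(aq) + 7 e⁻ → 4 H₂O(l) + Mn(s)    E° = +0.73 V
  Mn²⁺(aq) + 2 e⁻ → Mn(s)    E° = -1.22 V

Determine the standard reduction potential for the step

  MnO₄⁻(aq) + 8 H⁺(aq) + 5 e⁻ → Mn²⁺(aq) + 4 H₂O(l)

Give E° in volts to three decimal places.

+1.510 V

Sequential free energies add, so n₃E°₃ = n₁E°₁ + n₂E°₂.
With n₃ = 7, and the known step contributing 2×(-1.22) V, the unknown satisfies 5·E° = 7×(+0.73) − 2×(-1.22) = +7.550.
E° = +7.550 / 5 = +1.510 V.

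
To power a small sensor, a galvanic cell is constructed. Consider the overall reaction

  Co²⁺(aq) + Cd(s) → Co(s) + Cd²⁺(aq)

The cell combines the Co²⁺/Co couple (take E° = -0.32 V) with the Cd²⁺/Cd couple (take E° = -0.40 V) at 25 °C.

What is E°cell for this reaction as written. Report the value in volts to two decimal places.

+0.08 V

The Co²⁺/Co couple has the higher reduction potential, so it is the cathode; Cd²⁺/Cd is oxidised at the anode.
E°cell = E°(cathode) − E°(anode) = (-0.32) − (-0.40) = +0.08 V.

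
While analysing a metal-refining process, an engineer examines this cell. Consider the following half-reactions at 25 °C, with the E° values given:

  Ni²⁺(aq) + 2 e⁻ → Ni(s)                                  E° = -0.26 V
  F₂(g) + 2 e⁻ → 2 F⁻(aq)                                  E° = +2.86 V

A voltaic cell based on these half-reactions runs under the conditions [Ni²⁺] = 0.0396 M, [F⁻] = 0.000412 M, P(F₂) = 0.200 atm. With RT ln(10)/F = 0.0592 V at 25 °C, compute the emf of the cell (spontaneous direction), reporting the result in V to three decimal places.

F₂/F⁻ is the cathode (higher E°), Ni²⁺/Ni the anode: E°cell = +2.86 − (-0.26) = +3.12 V, n = 2.
Overall: F₂(g) + Ni(s) → 2 F⁻(aq) + Ni²⁺(aq)
Q = [F⁻]^2·[Ni²⁺] / (P(F₂)); log Q = -7.474.
E = E° − (0.0592/n) log Q = +3.12 − (0.0592/2)(-7.474) = +3.341 V.

+3.341 V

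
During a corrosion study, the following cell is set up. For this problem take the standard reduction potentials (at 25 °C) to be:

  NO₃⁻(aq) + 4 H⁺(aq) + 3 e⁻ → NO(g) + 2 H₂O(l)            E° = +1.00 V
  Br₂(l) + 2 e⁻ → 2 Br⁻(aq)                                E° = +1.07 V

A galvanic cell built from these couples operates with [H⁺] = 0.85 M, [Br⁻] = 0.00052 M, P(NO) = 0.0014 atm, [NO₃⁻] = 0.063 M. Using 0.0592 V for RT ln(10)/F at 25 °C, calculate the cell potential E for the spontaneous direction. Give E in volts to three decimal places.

+0.237 V

Br₂/Br⁻ is the cathode (higher E°), NO₃⁻/NO the anode: E°cell = +1.07 − (+1.00) = +0.07 V, n = 6.
Overall: 3 Br₂(l) + 2 NO(g) + 4 H₂O(l) → 6 Br⁻(aq) + 2 NO₃⁻(aq) + 8 H⁺(aq)
Q = [Br⁻]^6·[NO₃⁻]^2·[H⁺]^8 / (P(NO)^2); log Q = -16.962.
E = E° − (0.0592/n) log Q = +0.07 − (0.0592/6)(-16.962) = +0.237 V.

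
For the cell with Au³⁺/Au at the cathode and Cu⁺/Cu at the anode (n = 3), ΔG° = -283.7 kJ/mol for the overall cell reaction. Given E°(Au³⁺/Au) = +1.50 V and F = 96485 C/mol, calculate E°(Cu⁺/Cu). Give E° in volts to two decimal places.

+0.52 V

E°cell = −ΔG°/(nF) = −(-283.7×10³)/((3)(96485)) = +0.980 V.
Since Au³⁺/Au is the cathode and Cu⁺/Cu the anode, E°cell = E°(Au³⁺/Au) − E°(Cu⁺/Cu).
So E°(Cu⁺/Cu) = E°(Au³⁺/Au) − E°cell = (+1.50) − (+0.980) = +0.52 V.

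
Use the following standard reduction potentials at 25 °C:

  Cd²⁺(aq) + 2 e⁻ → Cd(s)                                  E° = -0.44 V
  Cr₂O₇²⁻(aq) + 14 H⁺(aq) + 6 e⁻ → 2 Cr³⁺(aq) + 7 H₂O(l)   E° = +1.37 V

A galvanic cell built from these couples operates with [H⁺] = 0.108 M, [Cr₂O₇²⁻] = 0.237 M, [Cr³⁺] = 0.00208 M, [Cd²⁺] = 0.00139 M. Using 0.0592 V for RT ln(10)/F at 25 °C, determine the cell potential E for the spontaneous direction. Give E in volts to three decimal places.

+1.808 V

Cr₂O₇²⁻/Cr³⁺ is the cathode (higher E°), Cd²⁺/Cd the anode: E°cell = +1.37 − (-0.44) = +1.81 V, n = 6.
Overall: Cr₂O₇²⁻(aq) + 14 H⁺(aq) + 3 Cd(s) → 2 Cr³⁺(aq) + 7 H₂O(l) + 3 Cd²⁺(aq)
Q = [Cr³⁺]^2·[Cd²⁺]^3 / ([Cr₂O₇²⁻]·[H⁺]^14); log Q = 0.222.
E = E° − (0.0592/n) log Q = +1.81 − (0.0592/6)(0.222) = +1.808 V.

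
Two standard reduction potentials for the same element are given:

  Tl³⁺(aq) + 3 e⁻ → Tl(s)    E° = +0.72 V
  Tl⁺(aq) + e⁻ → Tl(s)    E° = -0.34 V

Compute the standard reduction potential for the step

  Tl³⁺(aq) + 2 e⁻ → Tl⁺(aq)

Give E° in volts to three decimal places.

Sequential free energies add, so n₃E°₃ = n₁E°₁ + n₂E°₂.
With n₃ = 3, and the known step contributing 1×(-0.34) V, the unknown satisfies 2·E° = 3×(+0.72) − 1×(-0.34) = +2.500.
E° = +2.500 / 2 = +1.250 V.

+1.250 V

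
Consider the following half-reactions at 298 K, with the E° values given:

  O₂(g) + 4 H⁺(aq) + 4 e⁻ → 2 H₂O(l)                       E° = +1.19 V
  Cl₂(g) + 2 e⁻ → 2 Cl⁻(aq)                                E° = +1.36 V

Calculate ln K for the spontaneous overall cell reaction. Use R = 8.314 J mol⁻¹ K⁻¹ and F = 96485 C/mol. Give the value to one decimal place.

Cathode: Cl₂/Cl⁻; anode: O₂/H₂O. E°cell = (+1.36) − (+1.19) = +0.17 V, with n = 4.
ΔG° = −nFE° = −RT ln K, so ln K = nFE°/(RT) = (4)(96485)(+0.17) / ((8.314)(298)) = 26.481.

26.5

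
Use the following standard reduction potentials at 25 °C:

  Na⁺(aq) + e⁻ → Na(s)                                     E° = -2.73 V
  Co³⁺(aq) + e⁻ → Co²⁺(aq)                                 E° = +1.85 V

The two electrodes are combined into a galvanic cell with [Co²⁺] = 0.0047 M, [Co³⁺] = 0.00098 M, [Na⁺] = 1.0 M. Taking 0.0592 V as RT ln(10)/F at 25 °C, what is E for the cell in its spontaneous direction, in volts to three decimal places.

Co³⁺/Co²⁺ is the cathode (higher E°), Na⁺/Na the anode: E°cell = +1.85 − (-2.73) = +4.58 V, n = 1.
Overall: Co³⁺(aq) + Na(s) → Co²⁺(aq) + Na⁺(aq)
Q = [Co²⁺]·[Na⁺] / ([Co³⁺]); log Q = 0.681.
E = E° − (0.0592/n) log Q = +4.58 − (0.0592/1)(0.681) = +4.540 V.

+4.540 V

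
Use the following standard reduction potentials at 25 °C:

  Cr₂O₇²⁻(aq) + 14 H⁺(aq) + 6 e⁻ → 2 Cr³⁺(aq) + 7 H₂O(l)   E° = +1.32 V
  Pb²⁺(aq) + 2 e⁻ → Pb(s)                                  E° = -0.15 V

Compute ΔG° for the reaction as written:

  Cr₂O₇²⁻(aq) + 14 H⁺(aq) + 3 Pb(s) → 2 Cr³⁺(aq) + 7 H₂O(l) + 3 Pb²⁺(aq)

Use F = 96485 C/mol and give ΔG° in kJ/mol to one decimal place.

-851.0 kJ/mol

As written, Cr₂O₇²⁻/Cr³⁺ is reduced (cathode) and Pb²⁺/Pb is oxidised (anode), so E°cell = (+1.32) − (-0.15) = +1.47 V.
Balancing electrons gives n = 6.
ΔG° = −nFE° = −(6)(96485)(+1.47) = -850,998 J = -851.0 kJ/mol.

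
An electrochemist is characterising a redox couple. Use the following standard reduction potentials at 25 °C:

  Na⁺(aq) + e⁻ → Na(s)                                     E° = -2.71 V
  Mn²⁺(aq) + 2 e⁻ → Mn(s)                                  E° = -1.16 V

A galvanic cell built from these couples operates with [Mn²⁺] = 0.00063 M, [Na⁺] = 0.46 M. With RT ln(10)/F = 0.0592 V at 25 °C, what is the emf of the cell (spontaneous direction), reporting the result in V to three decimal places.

Mn²⁺/Mn is the cathode (higher E°), Na⁺/Na the anode: E°cell = -1.16 − (-2.71) = +1.55 V, n = 2.
Overall: Mn²⁺(aq) + 2 Na(s) → Mn(s) + 2 Na⁺(aq)
Q = [Na⁺]^2 / ([Mn²⁺]); log Q = 2.526.
E = E° − (0.0592/n) log Q = +1.55 − (0.0592/2)(2.526) = +1.475 V.

+1.475 V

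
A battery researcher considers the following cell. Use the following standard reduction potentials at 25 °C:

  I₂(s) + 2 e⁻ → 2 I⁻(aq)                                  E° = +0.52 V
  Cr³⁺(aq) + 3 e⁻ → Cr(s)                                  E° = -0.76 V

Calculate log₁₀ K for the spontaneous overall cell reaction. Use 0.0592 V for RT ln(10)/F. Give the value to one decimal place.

129.7

Cathode: I₂/I⁻; anode: Cr³⁺/Cr. E°cell = +1.28 V, n = 6.
log K = nE°cell / 0.0592 = (6)(+1.28) / 0.0592 = 129.7.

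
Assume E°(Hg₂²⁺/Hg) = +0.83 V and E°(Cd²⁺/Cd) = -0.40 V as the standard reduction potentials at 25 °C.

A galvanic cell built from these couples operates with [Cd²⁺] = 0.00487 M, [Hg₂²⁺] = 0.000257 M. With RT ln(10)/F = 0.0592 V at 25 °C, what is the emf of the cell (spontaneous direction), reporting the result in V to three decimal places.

Hg₂²⁺/Hg is the cathode (higher E°), Cd²⁺/Cd the anode: E°cell = +0.83 − (-0.40) = +1.23 V, n = 2.
Overall: Hg₂²⁺(aq) + Cd(s) → 2 Hg(l) + Cd²⁺(aq)
Q = [Cd²⁺] / ([Hg₂²⁺]); log Q = 1.278.
E = E° − (0.0592/n) log Q = +1.23 − (0.0592/2)(1.278) = +1.192 V.

+1.192 V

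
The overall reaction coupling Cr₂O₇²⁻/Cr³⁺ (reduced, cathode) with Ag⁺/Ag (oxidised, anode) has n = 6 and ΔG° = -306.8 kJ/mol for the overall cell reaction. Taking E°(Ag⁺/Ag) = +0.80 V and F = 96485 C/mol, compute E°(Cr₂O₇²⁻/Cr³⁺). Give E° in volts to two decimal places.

+1.33 V

E°cell = −ΔG°/(nF) = −(-306.8×10³)/((6)(96485)) = +0.530 V.
Since Cr₂O₇²⁻/Cr³⁺ is the cathode and Ag⁺/Ag the anode, E°cell = E°(Cr₂O₇²⁻/Cr³⁺) − E°(Ag⁺/Ag).
So E°(Cr₂O₇²⁻/Cr³⁺) = E°cell + E°(Ag⁺/Ag) = +0.530 + (+0.80) = +1.33 V.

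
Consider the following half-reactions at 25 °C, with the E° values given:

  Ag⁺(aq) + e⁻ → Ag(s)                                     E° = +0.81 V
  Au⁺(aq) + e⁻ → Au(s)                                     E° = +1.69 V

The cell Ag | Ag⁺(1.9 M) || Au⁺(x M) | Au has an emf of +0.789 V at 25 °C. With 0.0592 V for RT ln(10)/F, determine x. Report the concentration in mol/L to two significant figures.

0.055 M

Au⁺/Au is the cathode, Ag⁺/Ag the anode: E°cell = +0.88 V, n = 1.
Overall reaction: Au⁺(aq) + Ag(s) → Au(s) + Ag⁺(aq); Q = [Ag⁺]^1/[Au⁺]^1.
From E = E° − (0.0592/n) log Q: log Q = (E° − E)·n/0.0592 = (+0.88 − (+0.789))·1/0.0592 = 1.5372.
So 1·log[Au⁺] = 1·log(1.9) − log Q = 0.2788 − (1.5372) = -1.2584; [Au⁺] = 10^(-1.2584) ≈ 0.055 M.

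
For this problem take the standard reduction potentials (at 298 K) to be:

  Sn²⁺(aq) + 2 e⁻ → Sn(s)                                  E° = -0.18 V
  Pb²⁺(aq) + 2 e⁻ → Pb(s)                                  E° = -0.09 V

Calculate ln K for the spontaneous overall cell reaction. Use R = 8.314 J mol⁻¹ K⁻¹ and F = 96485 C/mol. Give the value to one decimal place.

Cathode: Pb²⁺/Pb; anode: Sn²⁺/Sn. E°cell = (-0.09) − (-0.18) = +0.09 V, with n = 2.
ΔG° = −nFE° = −RT ln K, so ln K = nFE°/(RT) = (2)(96485)(+0.09) / ((8.314)(298)) = 7.010.

7.0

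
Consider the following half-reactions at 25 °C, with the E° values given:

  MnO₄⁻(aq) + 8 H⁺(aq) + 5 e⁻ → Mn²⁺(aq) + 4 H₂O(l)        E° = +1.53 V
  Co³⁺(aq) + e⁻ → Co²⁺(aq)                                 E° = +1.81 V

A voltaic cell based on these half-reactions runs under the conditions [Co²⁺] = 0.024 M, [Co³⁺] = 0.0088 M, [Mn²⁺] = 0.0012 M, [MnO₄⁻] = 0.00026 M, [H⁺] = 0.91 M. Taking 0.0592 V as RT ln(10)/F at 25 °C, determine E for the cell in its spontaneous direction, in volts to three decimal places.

+0.266 V

Co³⁺/Co²⁺ is the cathode (higher E°), MnO₄⁻/Mn²⁺ the anode: E°cell = +1.81 − (+1.53) = +0.28 V, n = 5.
Overall: 5 Co³⁺(aq) + Mn²⁺(aq) + 4 H₂O(l) → 5 Co²⁺(aq) + MnO₄⁻(aq) + 8 H⁺(aq)
Q = [Co²⁺]^5·[MnO₄⁻]·[H⁺]^8 / ([Co³⁺]^5·[Mn²⁺]); log Q = 1.187.
E = E° − (0.0592/n) log Q = +0.28 − (0.0592/5)(1.187) = +0.266 V.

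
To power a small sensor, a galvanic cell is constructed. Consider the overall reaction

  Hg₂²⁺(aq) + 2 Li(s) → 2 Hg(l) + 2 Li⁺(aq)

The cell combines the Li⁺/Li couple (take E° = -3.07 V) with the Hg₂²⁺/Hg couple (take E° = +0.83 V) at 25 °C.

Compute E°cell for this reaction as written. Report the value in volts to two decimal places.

The Hg₂²⁺/Hg couple has the higher reduction potential, so it is the cathode; Li⁺/Li is oxidised at the anode.
E°cell = E°(cathode) − E°(anode) = (+0.83) − (-3.07) = +3.90 V.
Since E°cell > 0, the reaction is spontaneous under standard conditions.

+3.90 V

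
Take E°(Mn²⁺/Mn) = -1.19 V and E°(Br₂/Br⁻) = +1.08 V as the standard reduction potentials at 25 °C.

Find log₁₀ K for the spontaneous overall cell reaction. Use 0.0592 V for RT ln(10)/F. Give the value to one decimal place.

76.7

Cathode: Br₂/Br⁻; anode: Mn²⁺/Mn. E°cell = +2.27 V, n = 2.
log K = nE°cell / 0.0592 = (2)(+2.27) / 0.0592 = 76.7.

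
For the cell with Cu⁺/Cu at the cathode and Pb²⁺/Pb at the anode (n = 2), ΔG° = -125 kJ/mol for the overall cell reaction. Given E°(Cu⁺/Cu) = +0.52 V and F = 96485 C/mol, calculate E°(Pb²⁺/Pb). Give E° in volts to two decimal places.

-0.13 V

E°cell = −ΔG°/(nF) = −(-125×10³)/((2)(96485)) = +0.648 V.
Since Cu⁺/Cu is the cathode and Pb²⁺/Pb the anode, E°cell = E°(Cu⁺/Cu) − E°(Pb²⁺/Pb).
So E°(Pb²⁺/Pb) = E°(Cu⁺/Cu) − E°cell = (+0.52) − (+0.648) = -0.13 V.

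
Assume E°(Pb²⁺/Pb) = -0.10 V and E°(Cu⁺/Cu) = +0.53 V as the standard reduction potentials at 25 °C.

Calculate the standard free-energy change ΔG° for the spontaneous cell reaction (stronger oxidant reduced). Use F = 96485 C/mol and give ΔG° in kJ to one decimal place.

Cu⁺/Cu (E° = +0.53 V) is the cathode; Pb²⁺/Pb (E° = -0.10 V) is the anode, so E°cell = +0.63 V.
Balancing electrons gives n = 2 (lcm of 1 and 2).
ΔG° = −nFE° = −(2)(96485)(+0.63) = -121,571 J = -121.6 kJ.

-121.6 kJ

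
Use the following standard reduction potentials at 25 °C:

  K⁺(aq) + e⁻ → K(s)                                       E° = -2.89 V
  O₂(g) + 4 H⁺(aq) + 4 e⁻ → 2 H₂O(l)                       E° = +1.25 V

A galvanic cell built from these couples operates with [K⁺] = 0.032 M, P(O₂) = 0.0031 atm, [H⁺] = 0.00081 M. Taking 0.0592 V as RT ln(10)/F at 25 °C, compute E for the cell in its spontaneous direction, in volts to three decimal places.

+4.008 V

O₂/H₂O is the cathode (higher E°), K⁺/K the anode: E°cell = +1.25 − (-2.89) = +4.14 V, n = 4.
Overall: O₂(g) + 4 H⁺(aq) + 4 K(s) → 2 H₂O(l) + 4 K⁺(aq)
Q = [K⁺]^4 / (P(O₂)·[H⁺]^4); log Q = 8.895.
E = E° − (0.0592/n) log Q = +4.14 − (0.0592/4)(8.895) = +4.008 V.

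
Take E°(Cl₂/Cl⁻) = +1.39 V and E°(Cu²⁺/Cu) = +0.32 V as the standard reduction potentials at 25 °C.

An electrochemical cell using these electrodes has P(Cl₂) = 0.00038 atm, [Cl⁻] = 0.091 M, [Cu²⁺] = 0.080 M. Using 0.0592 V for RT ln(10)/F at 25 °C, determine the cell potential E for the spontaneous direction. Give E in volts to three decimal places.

+1.063 V

Cl₂/Cl⁻ is the cathode (higher E°), Cu²⁺/Cu the anode: E°cell = +1.39 − (+0.32) = +1.07 V, n = 2.
Overall: Cl₂(g) + Cu(s) → 2 Cl⁻(aq) + Cu²⁺(aq)
Q = [Cl⁻]^2·[Cu²⁺] / (P(Cl₂)); log Q = 0.241.
E = E° − (0.0592/n) log Q = +1.07 − (0.0592/2)(0.241) = +1.063 V.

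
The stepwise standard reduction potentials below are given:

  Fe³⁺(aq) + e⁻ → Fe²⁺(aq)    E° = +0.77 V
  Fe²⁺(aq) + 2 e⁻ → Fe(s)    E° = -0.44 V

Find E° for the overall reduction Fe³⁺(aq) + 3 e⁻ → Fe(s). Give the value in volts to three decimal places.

Adding the free-energy changes (−nFE°) of the two steps gives −n₃FE°₃ = −n₁FE°₁ − n₂FE°₂.
E°₃ = (1×+0.77 + 2×-0.44) / 3 = (-0.110) / 3 = -0.037 V.
E° values themselves are not directly additive — weighting by electron count is essential.

-0.037 V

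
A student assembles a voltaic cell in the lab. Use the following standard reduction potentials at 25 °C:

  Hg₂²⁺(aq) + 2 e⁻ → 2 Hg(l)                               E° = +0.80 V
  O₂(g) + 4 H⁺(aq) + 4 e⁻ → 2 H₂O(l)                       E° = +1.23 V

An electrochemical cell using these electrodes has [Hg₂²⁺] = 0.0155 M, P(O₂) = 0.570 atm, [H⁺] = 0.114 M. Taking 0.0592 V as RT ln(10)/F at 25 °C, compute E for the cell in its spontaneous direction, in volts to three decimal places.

+0.424 V

O₂/H₂O is the cathode (higher E°), Hg₂²⁺/Hg the anode: E°cell = +1.23 − (+0.80) = +0.43 V, n = 4.
Overall: O₂(g) + 4 H⁺(aq) + 4 Hg(l) → 2 H₂O(l) + 2 Hg₂²⁺(aq)
Q = [Hg₂²⁺]^2 / (P(O₂)·[H⁺]^4); log Q = 0.397.
E = E° − (0.0592/n) log Q = +0.43 − (0.0592/4)(0.397) = +0.424 V.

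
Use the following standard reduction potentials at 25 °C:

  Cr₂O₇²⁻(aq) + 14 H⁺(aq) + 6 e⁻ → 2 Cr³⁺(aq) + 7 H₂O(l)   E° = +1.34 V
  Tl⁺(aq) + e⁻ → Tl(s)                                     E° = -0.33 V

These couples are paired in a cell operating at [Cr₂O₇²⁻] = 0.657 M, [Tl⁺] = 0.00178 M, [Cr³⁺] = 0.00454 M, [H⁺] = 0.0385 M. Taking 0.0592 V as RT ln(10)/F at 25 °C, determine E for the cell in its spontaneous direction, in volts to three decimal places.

+1.682 V

Cr₂O₇²⁻/Cr³⁺ is the cathode (higher E°), Tl⁺/Tl the anode: E°cell = +1.34 − (-0.33) = +1.67 V, n = 6.
Overall: Cr₂O₇²⁻(aq) + 14 H⁺(aq) + 6 Tl(s) → 2 Cr³⁺(aq) + 7 H₂O(l) + 6 Tl⁺(aq)
Q = [Cr³⁺]^2·[Tl⁺]^6 / ([Cr₂O₇²⁻]·[H⁺]^14); log Q = -1.197.
E = E° − (0.0592/n) log Q = +1.67 − (0.0592/6)(-1.197) = +1.682 V.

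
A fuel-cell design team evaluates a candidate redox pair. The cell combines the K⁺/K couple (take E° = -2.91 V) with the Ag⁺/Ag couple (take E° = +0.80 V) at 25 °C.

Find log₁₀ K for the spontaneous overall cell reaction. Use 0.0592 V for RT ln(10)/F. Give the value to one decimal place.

Cathode: Ag⁺/Ag; anode: K⁺/K. E°cell = +3.71 V, n = 1.
log K = nE°cell / 0.0592 = (1)(+3.71) / 0.0592 = 62.7.

62.7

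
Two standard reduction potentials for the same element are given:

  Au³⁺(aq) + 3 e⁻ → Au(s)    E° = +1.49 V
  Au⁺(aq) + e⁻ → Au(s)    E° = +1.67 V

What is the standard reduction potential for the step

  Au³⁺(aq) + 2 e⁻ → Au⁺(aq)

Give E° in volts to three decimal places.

Sequential free energies add, so n₃E°₃ = n₁E°₁ + n₂E°₂.
With n₃ = 3, and the known step contributing 1×(+1.67) V, the unknown satisfies 2·E° = 3×(+1.49) − 1×(+1.67) = +2.800.
E° = +2.800 / 2 = +1.400 V.

+1.400 V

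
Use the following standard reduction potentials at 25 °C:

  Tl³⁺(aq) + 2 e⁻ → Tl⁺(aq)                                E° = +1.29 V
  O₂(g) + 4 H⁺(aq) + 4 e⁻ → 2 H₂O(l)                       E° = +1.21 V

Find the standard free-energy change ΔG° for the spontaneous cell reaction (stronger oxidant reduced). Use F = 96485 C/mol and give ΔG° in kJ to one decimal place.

-30.9 kJ

Tl³⁺/Tl⁺ (E° = +1.29 V) is the cathode; O₂/H₂O (E° = +1.21 V) is the anode, so E°cell = +0.08 V.
Balancing electrons gives n = 4 (lcm of 2 and 4).
ΔG° = −nFE° = −(4)(96485)(+0.08) = -30,875 J = -30.9 kJ.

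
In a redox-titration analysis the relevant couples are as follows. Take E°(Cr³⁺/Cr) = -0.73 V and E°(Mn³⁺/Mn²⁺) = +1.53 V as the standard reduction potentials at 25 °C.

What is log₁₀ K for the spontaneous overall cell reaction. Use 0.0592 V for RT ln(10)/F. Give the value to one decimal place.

114.5

Cathode: Mn³⁺/Mn²⁺; anode: Cr³⁺/Cr. E°cell = +2.26 V, n = 3.
log K = nE°cell / 0.0592 = (3)(+2.26) / 0.0592 = 114.5.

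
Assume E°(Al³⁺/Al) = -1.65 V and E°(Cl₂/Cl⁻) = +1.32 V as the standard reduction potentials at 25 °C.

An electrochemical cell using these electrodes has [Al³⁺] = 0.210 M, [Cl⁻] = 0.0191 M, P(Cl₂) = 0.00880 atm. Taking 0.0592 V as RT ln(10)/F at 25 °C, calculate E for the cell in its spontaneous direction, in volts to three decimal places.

Cl₂/Cl⁻ is the cathode (higher E°), Al³⁺/Al the anode: E°cell = +1.32 − (-1.65) = +2.97 V, n = 6.
Overall: 3 Cl₂(g) + 2 Al(s) → 6 Cl⁻(aq) + 2 Al³⁺(aq)
Q = [Cl⁻]^6·[Al³⁺]^2 / (P(Cl₂)^3); log Q = -5.503.
E = E° − (0.0592/n) log Q = +2.97 − (0.0592/6)(-5.503) = +3.024 V.

+3.024 V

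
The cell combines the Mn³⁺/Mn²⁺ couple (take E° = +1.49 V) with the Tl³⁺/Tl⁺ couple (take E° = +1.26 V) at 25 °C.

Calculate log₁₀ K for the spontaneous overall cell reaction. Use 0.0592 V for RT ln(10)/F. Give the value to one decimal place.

Cathode: Mn³⁺/Mn²⁺; anode: Tl³⁺/Tl⁺. E°cell = +0.23 V, n = 2.
log K = nE°cell / 0.0592 = (2)(+0.23) / 0.0592 = 7.8.

7.8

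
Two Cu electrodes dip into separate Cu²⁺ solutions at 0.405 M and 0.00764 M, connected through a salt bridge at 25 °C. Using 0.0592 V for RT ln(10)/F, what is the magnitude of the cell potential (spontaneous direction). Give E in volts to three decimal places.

+0.051 V

For a concentration cell E°cell = 0. The 0.405 M side is the cathode (reduction is favoured where [Cu²⁺] is higher).
With n = 2, E = −(0.0592/2) log([Cu²⁺]ₐₙ/[Cu²⁺]꜀ₐₜ) = −(0.0592/2) log(0.00764/0.405) = −(0.0592/2)(-1.724) = +0.051 V.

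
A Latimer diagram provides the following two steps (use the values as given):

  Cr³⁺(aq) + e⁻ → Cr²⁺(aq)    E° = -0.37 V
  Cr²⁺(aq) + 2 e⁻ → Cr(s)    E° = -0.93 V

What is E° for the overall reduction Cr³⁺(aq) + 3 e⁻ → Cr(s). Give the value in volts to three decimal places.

Adding the free-energy changes (−nFE°) of the two steps gives −n₃FE°₃ = −n₁FE°₁ − n₂FE°₂.
E°₃ = (1×-0.37 + 2×-0.93) / 3 = (-2.230) / 3 = -0.743 V.

-0.743 V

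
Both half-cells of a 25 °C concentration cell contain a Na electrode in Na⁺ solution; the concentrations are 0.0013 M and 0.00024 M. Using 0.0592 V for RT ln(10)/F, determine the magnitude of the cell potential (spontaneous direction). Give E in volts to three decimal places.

+0.043 V

For a concentration cell E°cell = 0. The 0.0013 M side is the cathode (reduction is favoured where [Na⁺] is higher).
With n = 1, E = −(0.0592/1) log([Na⁺]ₐₙ/[Na⁺]꜀ₐₜ) = −(0.0592/1) log(0.00024/0.0013) = −(0.0592/1)(-0.734) = +0.043 V.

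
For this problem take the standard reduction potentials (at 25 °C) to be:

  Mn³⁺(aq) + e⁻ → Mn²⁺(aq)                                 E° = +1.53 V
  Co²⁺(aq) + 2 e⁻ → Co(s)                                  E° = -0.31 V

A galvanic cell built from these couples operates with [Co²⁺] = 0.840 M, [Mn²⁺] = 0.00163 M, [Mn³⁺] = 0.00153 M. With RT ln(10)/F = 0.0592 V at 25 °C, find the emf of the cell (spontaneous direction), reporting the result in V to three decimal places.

Mn³⁺/Mn²⁺ is the cathode (higher E°), Co²⁺/Co the anode: E°cell = +1.53 − (-0.31) = +1.84 V, n = 2.
Overall: 2 Mn³⁺(aq) + Co(s) → 2 Mn²⁺(aq) + Co²⁺(aq)
Q = [Mn²⁺]^2·[Co²⁺] / ([Mn³⁺]^2); log Q = -0.021.
E = E° − (0.0592/n) log Q = +1.84 − (0.0592/2)(-0.021) = +1.841 V.

+1.841 V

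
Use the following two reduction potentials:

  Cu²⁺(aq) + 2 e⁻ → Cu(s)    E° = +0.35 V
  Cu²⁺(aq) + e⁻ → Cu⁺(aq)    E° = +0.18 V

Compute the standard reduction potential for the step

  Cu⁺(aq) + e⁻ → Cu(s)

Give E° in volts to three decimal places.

Sequential free energies add, so n₃E°₃ = n₁E°₁ + n₂E°₂.
With n₃ = 2, and the known step contributing 1×(+0.18) V, the unknown satisfies 1·E° = 2×(+0.35) − 1×(+0.18) = +0.520.
E° = +0.520 / 1 = +0.520 V.

+0.520 V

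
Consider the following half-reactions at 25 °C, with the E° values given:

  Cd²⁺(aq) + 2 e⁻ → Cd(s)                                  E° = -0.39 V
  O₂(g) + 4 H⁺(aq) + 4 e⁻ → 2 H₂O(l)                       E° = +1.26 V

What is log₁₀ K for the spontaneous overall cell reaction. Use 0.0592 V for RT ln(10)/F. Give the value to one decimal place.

Cathode: O₂/H₂O; anode: Cd²⁺/Cd. E°cell = +1.65 V, n = 4.
log K = nE°cell / 0.0592 = (4)(+1.65) / 0.0592 = 111.5.

111.5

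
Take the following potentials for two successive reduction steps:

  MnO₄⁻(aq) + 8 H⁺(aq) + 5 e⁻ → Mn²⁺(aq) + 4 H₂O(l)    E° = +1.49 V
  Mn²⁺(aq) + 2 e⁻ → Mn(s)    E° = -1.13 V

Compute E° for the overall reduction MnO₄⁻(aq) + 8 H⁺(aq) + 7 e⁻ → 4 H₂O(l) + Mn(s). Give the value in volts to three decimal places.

+0.741 V

Since ΔG° = −nFE° is additive over sequential reductions, n₃E°₃ = n₁E°₁ + n₂E°₂.
E°₃ = (5×+1.49 + 2×-1.13) / 7 = (+5.190) / 7 = +0.741 V.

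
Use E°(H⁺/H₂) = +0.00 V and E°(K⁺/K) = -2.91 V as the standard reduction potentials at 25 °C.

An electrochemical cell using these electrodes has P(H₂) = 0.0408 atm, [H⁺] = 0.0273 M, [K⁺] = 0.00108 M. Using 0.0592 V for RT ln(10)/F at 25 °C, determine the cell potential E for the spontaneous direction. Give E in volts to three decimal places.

H⁺/H₂ is the cathode (higher E°), K⁺/K the anode: E°cell = +0.00 − (-2.91) = +2.91 V, n = 2.
Overall: 2 H⁺(aq) + 2 K(s) → H₂(g) + 2 K⁺(aq)
Q = P(H₂)·[K⁺]^2 / ([H⁺]^2); log Q = -4.195.
E = E° − (0.0592/n) log Q = +2.91 − (0.0592/2)(-4.195) = +3.034 V.

+3.034 V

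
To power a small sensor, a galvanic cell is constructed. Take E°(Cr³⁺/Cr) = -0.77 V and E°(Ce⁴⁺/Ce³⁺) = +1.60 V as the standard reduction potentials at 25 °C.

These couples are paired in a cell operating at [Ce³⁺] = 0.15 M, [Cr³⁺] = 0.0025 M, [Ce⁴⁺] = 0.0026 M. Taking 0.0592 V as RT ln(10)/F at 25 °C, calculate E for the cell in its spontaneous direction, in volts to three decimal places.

Ce⁴⁺/Ce³⁺ is the cathode (higher E°), Cr³⁺/Cr the anode: E°cell = +1.60 − (-0.77) = +2.37 V, n = 3.
Overall: 3 Ce⁴⁺(aq) + Cr(s) → 3 Ce³⁺(aq) + Cr³⁺(aq)
Q = [Ce³⁺]^3·[Cr³⁺] / ([Ce⁴⁺]^3); log Q = 2.681.
E = E° − (0.0592/n) log Q = +2.37 − (0.0592/3)(2.681) = +2.317 V.

+2.317 V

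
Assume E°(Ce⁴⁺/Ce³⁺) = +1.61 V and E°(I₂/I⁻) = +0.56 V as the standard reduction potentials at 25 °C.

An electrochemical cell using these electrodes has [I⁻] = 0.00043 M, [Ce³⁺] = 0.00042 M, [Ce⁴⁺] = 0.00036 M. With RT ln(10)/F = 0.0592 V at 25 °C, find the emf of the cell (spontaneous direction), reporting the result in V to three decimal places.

+0.847 V

Ce⁴⁺/Ce³⁺ is the cathode (higher E°), I₂/I⁻ the anode: E°cell = +1.61 − (+0.56) = +1.05 V, n = 2.
Overall: 2 Ce⁴⁺(aq) + 2 I⁻(aq) → 2 Ce³⁺(aq) + I₂(s)
Q = [Ce³⁺]^2 / ([Ce⁴⁺]^2·[I⁻]^2); log Q = 6.867.
E = E° − (0.0592/n) log Q = +1.05 − (0.0592/2)(6.867) = +0.847 V.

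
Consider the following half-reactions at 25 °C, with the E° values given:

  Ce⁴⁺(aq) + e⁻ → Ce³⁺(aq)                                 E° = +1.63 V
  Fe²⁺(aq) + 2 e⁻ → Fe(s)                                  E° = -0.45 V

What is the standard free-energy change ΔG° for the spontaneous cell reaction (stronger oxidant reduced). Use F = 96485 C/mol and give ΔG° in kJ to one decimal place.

-401.4 kJ

Ce⁴⁺/Ce³⁺ (E° = +1.63 V) is the cathode; Fe²⁺/Fe (E° = -0.45 V) is the anode, so E°cell = +2.08 V.
Balancing electrons gives n = 2 (lcm of 1 and 2).
ΔG° = −nFE° = −(2)(96485)(+2.08) = -401,378 J = -401.4 kJ.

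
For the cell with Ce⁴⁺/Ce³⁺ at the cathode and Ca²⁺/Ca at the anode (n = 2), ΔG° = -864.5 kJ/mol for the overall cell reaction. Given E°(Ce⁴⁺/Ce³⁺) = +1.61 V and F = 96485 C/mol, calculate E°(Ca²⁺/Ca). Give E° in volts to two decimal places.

E°cell = −ΔG°/(nF) = −(-864.5×10³)/((2)(96485)) = +4.480 V.
Since Ce⁴⁺/Ce³⁺ is the cathode and Ca²⁺/Ca the anode, E°cell = E°(Ce⁴⁺/Ce³⁺) − E°(Ca²⁺/Ca).
So E°(Ca²⁺/Ca) = E°(Ce⁴⁺/Ce³⁺) − E°cell = (+1.61) − (+4.480) = -2.87 V.

-2.87 V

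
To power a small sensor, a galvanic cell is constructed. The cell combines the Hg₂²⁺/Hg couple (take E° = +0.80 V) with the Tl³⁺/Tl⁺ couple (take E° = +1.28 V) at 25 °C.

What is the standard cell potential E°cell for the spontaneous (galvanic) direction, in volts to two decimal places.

+0.48 V

The Tl³⁺/Tl⁺ couple has the higher reduction potential, so it is the cathode; Hg₂²⁺/Hg is oxidised at the anode.
E°cell = E°(cathode) − E°(anode) = (+1.28) − (+0.80) = +0.48 V.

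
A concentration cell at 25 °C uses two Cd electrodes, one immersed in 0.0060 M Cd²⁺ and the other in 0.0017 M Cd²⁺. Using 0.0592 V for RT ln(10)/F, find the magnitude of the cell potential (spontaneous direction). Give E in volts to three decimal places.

+0.016 V

For a concentration cell E°cell = 0. The 0.0060 M side is the cathode (reduction is favoured where [Cd²⁺] is higher).
With n = 2, E = −(0.0592/2) log([Cd²⁺]ₐₙ/[Cd²⁺]꜀ₐₜ) = −(0.0592/2) log(0.0017/0.006) = −(0.0592/2)(-0.548) = +0.016 V.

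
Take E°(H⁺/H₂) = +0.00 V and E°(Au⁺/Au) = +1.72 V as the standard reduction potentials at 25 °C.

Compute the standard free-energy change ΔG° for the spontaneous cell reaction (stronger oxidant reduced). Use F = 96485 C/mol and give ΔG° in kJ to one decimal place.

-331.9 kJ

Au⁺/Au (E° = +1.72 V) is the cathode; H⁺/H₂ (E° = +0.00 V) is the anode, so E°cell = +1.72 V.
Balancing electrons gives n = 2 (lcm of 1 and 2).
ΔG° = −nFE° = −(2)(96485)(+1.72) = -331,908 J = -331.9 kJ.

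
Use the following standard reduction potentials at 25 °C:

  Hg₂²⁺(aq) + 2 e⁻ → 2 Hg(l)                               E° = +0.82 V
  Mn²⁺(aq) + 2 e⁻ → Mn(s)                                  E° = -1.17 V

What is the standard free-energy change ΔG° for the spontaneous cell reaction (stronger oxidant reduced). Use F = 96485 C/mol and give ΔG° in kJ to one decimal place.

-384.0 kJ

Hg₂²⁺/Hg (E° = +0.82 V) is the cathode; Mn²⁺/Mn (E° = -1.17 V) is the anode, so E°cell = +1.99 V.
Balancing electrons gives n = 2 (lcm of 2 and 2).
ΔG° = −nFE° = −(2)(96485)(+1.99) = -384,010 J = -384.0 kJ.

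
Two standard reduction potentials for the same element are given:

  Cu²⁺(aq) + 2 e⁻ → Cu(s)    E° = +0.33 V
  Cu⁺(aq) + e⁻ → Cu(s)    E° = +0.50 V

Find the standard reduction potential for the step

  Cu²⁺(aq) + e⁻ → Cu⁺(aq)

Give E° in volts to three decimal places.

Sequential free energies add, so n₃E°₃ = n₁E°₁ + n₂E°₂.
With n₃ = 2, and the known step contributing 1×(+0.50) V, the unknown satisfies 1·E° = 2×(+0.33) − 1×(+0.50) = +0.160.
E° = +0.160 / 1 = +0.160 V.

+0.160 V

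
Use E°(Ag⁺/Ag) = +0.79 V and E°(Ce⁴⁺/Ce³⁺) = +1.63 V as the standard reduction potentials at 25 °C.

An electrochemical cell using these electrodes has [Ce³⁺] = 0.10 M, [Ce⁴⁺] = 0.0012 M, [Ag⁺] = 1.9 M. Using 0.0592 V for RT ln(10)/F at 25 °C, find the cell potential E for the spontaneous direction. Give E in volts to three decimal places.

Ce⁴⁺/Ce³⁺ is the cathode (higher E°), Ag⁺/Ag the anode: E°cell = +1.63 − (+0.79) = +0.84 V, n = 1.
Overall: Ce⁴⁺(aq) + Ag(s) → Ce³⁺(aq) + Ag⁺(aq)
Q = [Ce³⁺]·[Ag⁺] / ([Ce⁴⁺]); log Q = 2.200.
E = E° − (0.0592/n) log Q = +0.84 − (0.0592/1)(2.200) = +0.710 V.

+0.710 V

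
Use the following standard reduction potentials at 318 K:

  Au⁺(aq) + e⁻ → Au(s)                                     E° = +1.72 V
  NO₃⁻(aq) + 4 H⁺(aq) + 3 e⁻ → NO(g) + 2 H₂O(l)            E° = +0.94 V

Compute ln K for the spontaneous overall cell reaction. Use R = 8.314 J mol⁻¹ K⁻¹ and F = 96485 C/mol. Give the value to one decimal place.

Cathode: Au⁺/Au; anode: NO₃⁻/NO. E°cell = (+1.72) − (+0.94) = +0.78 V, with n = 3.
ΔG° = −nFE° = −RT ln K, so ln K = nFE°/(RT) = (3)(96485)(+0.78) / ((8.314)(318)) = 85.396.

85.4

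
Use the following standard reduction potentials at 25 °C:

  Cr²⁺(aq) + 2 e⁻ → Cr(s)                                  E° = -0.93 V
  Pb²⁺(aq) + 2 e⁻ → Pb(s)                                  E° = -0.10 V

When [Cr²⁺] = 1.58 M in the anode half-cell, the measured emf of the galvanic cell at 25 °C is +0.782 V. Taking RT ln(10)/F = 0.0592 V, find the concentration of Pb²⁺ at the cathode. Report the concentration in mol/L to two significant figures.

0.038 M

Pb²⁺/Pb is the cathode, Cr²⁺/Cr the anode: E°cell = +0.83 V, n = 2.
Overall reaction: Pb²⁺(aq) + Cr(s) → Pb(s) + Cr²⁺(aq); Q = [Cr²⁺]^1/[Pb²⁺]^1.
From E = E° − (0.0592/n) log Q: log Q = (E° − E)·n/0.0592 = (+0.83 − (+0.782))·2/0.0592 = 1.6216.
So 1·log[Pb²⁺] = 1·log(1.58) − log Q = 0.1987 − (1.6216) = -1.4229; [Pb²⁺] = 10^(-1.4229) ≈ 0.038 M.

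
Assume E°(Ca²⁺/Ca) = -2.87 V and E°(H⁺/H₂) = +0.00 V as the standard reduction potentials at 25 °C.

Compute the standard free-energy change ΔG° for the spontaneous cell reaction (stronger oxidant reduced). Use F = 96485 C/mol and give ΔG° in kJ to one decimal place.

H⁺/H₂ (E° = +0.00 V) is the cathode; Ca²⁺/Ca (E° = -2.87 V) is the anode, so E°cell = +2.87 V.
Balancing electrons gives n = 2 (lcm of 2 and 2).
ΔG° = −nFE° = −(2)(96485)(+2.87) = -553,824 J = -553.8 kJ.

-553.8 kJ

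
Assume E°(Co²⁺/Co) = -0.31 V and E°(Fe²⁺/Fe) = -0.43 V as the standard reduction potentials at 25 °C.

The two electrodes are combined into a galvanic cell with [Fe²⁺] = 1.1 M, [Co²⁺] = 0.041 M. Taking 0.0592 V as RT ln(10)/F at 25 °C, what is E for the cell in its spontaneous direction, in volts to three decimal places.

Co²⁺/Co is the cathode (higher E°), Fe²⁺/Fe the anode: E°cell = -0.31 − (-0.43) = +0.12 V, n = 2.
Overall: Co²⁺(aq) + Fe(s) → Co(s) + Fe²⁺(aq)
Q = [Fe²⁺] / ([Co²⁺]); log Q = 1.429.
E = E° − (0.0592/n) log Q = +0.12 − (0.0592/2)(1.429) = +0.078 V.

+0.078 V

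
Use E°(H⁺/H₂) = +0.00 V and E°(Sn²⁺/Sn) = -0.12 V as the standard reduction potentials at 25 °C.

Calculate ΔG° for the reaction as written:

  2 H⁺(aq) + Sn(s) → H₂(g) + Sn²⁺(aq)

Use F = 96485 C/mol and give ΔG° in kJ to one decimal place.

As written, H⁺/H₂ is reduced (cathode) and Sn²⁺/Sn is oxidised (anode), so E°cell = (+0.00) − (-0.12) = +0.12 V.
Balancing electrons gives n = 2.
ΔG° = −nFE° = −(2)(96485)(+0.12) = -23,156 J = -23.2 kJ.

-23.2 kJ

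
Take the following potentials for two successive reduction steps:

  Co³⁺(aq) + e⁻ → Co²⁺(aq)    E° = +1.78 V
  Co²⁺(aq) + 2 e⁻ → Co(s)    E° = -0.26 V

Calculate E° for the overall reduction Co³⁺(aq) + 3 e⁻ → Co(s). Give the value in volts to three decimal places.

Since ΔG° = −nFE° is additive over sequential reductions, n₃E°₃ = n₁E°₁ + n₂E°₂.
E°₃ = (1×+1.78 + 2×-0.26) / 3 = (+1.260) / 3 = +0.420 V.
Simply averaging or adding the two E° values would be wrong; the electron-weighted sum is required.

+0.420 V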